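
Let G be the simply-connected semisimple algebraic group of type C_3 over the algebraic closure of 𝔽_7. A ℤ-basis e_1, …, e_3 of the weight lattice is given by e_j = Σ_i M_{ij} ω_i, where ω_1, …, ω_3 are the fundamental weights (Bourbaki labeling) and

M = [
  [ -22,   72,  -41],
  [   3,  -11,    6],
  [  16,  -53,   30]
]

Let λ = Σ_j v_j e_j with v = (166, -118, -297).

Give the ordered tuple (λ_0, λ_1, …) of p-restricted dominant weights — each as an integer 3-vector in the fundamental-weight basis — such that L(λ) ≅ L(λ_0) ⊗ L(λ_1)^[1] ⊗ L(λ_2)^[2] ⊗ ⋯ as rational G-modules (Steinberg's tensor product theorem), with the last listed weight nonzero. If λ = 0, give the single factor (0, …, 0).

Change of basis e → ω: c = M·v where v = (166, -118, -297):
  c_1 = -22*166 + 72*-118 + -41*-297 = 29
  c_2 = 3*166 + -11*-118 + 6*-297 = 14
  c_3 = 16*166 + -53*-118 + 30*-297 = 0
Writing each c_i in base p = 7:
  c_1 = 29 = 1·7^0 + 4·7^1
  c_2 = 14 = 0·7^0 + 2·7^1
  c_3 = 0
p-restricted factor λ_0 = (1, 0, 0)
p-restricted factor λ_1 = (4, 2, 0)

((1, 0, 0), (4, 2, 0))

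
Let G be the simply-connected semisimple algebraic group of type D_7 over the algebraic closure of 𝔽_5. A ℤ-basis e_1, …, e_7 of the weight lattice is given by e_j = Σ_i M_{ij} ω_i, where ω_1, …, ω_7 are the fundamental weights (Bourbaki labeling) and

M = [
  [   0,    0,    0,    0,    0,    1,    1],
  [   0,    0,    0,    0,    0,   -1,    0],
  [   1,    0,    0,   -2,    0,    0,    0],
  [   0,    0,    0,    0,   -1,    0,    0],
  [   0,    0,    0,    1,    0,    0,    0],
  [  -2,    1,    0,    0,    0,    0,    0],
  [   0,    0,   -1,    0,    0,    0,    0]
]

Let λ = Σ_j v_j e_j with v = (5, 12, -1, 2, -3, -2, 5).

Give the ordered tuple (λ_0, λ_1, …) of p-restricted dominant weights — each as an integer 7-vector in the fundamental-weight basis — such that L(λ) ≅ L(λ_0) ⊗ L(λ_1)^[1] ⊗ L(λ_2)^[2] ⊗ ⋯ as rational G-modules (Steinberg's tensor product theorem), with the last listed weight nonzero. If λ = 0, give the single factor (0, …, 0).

In the fundamental-weight basis, λ has coordinates c = M·v (v = (5, 12, -1, 2, -3, -2, 5)):
  c_1 = 0*5 + 0*12 + 0*-1 + 0*2 + 0*-3 + 1*-2 + 1*5 = 3
  c_2 = 0*5 + 0*12 + 0*-1 + 0*2 + 0*-3 + -1*-2 + 0*5 = 2
  c_3 = 1*5 + 0*12 + 0*-1 + -2*2 + 0*-3 + 0*-2 + 0*5 = 1
  c_4 = 0*5 + 0*12 + 0*-1 + 0*2 + -1*-3 + 0*-2 + 0*5 = 3
  c_5 = 0*5 + 0*12 + 0*-1 + 1*2 + 0*-3 + 0*-2 + 0*5 = 2
  c_6 = -2*5 + 1*12 + 0*-1 + 0*2 + 0*-3 + 0*-2 + 0*5 = 2
  c_7 = 0*5 + 0*12 + -1*-1 + 0*2 + 0*-3 + 0*-2 + 0*5 = 1
Base-5 expansion of each c_i:
  c_1 = 3 = 3·5^0
  c_2 = 2 = 2·5^0
  c_3 = 1 = 1·5^0
  c_4 = 3 = 3·5^0
  c_5 = 2 = 2·5^0
  c_6 = 2 = 2·5^0
  c_7 = 1 = 1·5^0
p-restricted factor λ_0 = (3, 2, 1, 3, 2, 2, 1)

((3, 2, 1, 3, 2, 2, 1),)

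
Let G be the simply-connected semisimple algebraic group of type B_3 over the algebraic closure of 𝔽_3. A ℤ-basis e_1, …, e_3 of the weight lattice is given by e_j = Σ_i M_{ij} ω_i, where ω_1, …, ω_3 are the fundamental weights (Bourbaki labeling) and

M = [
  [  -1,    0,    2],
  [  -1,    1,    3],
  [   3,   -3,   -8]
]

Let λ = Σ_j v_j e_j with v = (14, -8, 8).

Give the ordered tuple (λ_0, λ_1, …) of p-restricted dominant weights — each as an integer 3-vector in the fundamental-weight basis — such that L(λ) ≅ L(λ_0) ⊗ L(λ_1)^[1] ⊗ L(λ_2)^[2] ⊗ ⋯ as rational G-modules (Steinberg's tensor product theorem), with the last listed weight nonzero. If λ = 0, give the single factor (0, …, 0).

Converting to the ω-basis (c_i = row i of M dotted with v = (14, -8, 8)):
  c_1 = -1*14 + 0*-8 + 2*8 = 2
  c_2 = -1*14 + 1*-8 + 3*8 = 2
  c_3 = 3*14 + -3*-8 + -8*8 = 2
Writing each c_i in base p = 3:
  c_1 = 2 = 2·3^0
  c_2 = 2 = 2·3^0
  c_3 = 2 = 2·3^0
λ_0 = (2, 2, 2)

((2, 2, 2),)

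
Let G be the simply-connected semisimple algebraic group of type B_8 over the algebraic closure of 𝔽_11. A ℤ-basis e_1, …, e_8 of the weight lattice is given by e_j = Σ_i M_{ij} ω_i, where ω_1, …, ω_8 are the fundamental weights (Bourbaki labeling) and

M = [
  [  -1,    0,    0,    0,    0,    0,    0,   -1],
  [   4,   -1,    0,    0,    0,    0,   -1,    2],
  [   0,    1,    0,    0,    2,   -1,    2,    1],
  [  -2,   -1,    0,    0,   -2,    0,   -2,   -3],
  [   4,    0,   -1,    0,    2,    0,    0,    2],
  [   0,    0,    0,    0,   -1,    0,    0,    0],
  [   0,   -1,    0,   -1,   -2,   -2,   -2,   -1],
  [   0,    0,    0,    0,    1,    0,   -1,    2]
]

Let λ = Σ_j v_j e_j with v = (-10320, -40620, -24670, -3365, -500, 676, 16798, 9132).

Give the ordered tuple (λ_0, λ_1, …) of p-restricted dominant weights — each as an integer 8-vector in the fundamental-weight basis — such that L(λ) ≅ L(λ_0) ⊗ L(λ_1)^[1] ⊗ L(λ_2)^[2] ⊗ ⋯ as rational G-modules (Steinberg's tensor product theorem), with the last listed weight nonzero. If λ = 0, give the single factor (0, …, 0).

((0, 3, 3, 3, 5, 5, 3, 9), (9, 7, 6, 5, 4, 1, 5, 10), (9, 6, 3, 10, 5, 4, 7, 7))

Compute c_i = Σ_j M_{ij} v_j with v = (-10320, -40620, -24670, -3365, -500, 676, 16798, 9132):
  c_1 = (-1)·(-10320) + (0)·(-40620) + (0)·(-24670) + (0)·(-3365) + (0)·(-500) + 0·676 + 0·16798 + (-1)·(9132) = 1188
  c_2 = (4)·(-10320) + (-1)·(-40620) + (0)·(-24670) + (0)·(-3365) + (0)·(-500) + 0·676 + (-1)·(16798) + 2·9132 = 806
  c_3 = (0)·(-10320) + (1)·(-40620) + (0)·(-24670) + (0)·(-3365) + (2)·(-500) + (-1)·(676) + 2·16798 + 1·9132 = 432
  c_4 = (-2)·(-10320) + (-1)·(-40620) + (0)·(-24670) + (0)·(-3365) + (-2)·(-500) + 0·676 + (-2)·(16798) + (-3)·(9132) = 1268
  c_5 = (4)·(-10320) + (0)·(-40620) + (-1)·(-24670) + (0)·(-3365) + (2)·(-500) + 0·676 + 0·16798 + 2·9132 = 654
  c_6 = (0)·(-10320) + (0)·(-40620) + (0)·(-24670) + (0)·(-3365) + (-1)·(-500) + 0·676 + 0·16798 + 0·9132 = 500
  c_7 = (0)·(-10320) + (-1)·(-40620) + (0)·(-24670) + (-1)·(-3365) + (-2)·(-500) + (-2)·(676) + (-2)·(16798) + (-1)·(9132) = 905
  c_8 = (0)·(-10320) + (0)·(-40620) + (0)·(-24670) + (0)·(-3365) + (1)·(-500) + 0·676 + (-1)·(16798) + 2·9132 = 966
p = 11; digits c_i = Σ_j d_{ij}·11^j, 0 ≤ d_{ij} < 11:
  c_1 = 1188 = 0·11^0 + 9·11^1 + 9·11^2
  c_2 = 806 = 3·11^0 + 7·11^1 + 6·11^2
  c_3 = 432 = 3·11^0 + 6·11^1 + 3·11^2
  c_4 = 1268 = 3·11^0 + 5·11^1 + 10·11^2
  c_5 = 654 = 5·11^0 + 4·11^1 + 5·11^2
  c_6 = 500 = 5·11^0 + 1·11^1 + 4·11^2
  c_7 = 905 = 3·11^0 + 5·11^1 + 7·11^2
  c_8 = 966 = 9·11^0 + 10·11^1 + 7·11^2
p-restricted factor λ_0 = (0, 3, 3, 3, 5, 5, 3, 9)
p-restricted factor λ_1 = (9, 7, 6, 5, 4, 1, 5, 10)
p-restricted factor λ_2 = (9, 6, 3, 10, 5, 4, 7, 7)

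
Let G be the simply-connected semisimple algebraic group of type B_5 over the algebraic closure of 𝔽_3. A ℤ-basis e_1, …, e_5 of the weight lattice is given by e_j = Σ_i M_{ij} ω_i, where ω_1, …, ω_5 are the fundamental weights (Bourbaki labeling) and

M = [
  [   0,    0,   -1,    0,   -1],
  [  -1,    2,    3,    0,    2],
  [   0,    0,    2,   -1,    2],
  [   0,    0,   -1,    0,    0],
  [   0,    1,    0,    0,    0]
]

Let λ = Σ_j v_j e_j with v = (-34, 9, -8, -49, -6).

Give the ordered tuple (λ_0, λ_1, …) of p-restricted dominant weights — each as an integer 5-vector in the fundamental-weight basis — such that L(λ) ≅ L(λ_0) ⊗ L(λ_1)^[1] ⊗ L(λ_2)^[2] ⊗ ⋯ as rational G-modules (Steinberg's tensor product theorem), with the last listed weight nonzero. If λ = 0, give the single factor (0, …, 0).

Compute c_i = Σ_j M_{ij} v_j with v = (-34, 9, -8, -49, -6):
  c_1 = (0)·(-34) + (0)·(9) + (-1)·(-8) + (0)·(-49) + (-1)·(-6) = 14
  c_2 = (-1)·(-34) + (2)·(9) + (3)·(-8) + (0)·(-49) + (2)·(-6) = 16
  c_3 = (0)·(-34) + (0)·(9) + (2)·(-8) + (-1)·(-49) + (2)·(-6) = 21
  c_4 = (0)·(-34) + (0)·(9) + (-1)·(-8) + (0)·(-49) + (0)·(-6) = 8
  c_5 = (0)·(-34) + (1)·(9) + (0)·(-8) + (0)·(-49) + (0)·(-6) = 9
Expand coordinatewise in base 3:
  c_1 = 14 = 2·3^0 + 1·3^1 + 1·3^2
  c_2 = 16 = 1·3^0 + 2·3^1 + 1·3^2
  c_3 = 21 = 0·3^0 + 1·3^1 + 2·3^2
  c_4 = 8 = 2·3^0 + 2·3^1
  c_5 = 9 = 0·3^0 + 0·3^1 + 1·3^2
p-restricted factor λ_0 = (2, 1, 0, 2, 0)
p-restricted factor λ_1 = (1, 2, 1, 2, 0)
p-restricted factor λ_2 = (1, 1, 2, 0, 1)

((2, 1, 0, 2, 0), (1, 2, 1, 2, 0), (1, 1, 2, 0, 1))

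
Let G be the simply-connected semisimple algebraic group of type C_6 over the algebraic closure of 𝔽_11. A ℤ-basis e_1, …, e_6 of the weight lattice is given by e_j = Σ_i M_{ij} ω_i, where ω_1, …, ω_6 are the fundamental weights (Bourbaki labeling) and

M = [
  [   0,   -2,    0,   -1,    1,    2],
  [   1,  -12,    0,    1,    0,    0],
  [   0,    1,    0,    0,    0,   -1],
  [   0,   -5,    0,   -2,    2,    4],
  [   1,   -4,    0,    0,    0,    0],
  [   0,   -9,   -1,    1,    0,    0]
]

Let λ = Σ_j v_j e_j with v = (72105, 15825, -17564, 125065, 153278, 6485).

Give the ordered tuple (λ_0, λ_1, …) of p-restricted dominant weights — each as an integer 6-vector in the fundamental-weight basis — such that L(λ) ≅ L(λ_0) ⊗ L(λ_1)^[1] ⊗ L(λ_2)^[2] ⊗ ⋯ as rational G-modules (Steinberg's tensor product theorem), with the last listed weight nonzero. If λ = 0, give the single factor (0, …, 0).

((7, 10, 1, 7, 5, 6), (8, 0, 2, 8, 8, 7), (1, 5, 0, 4, 6, 1), (7, 5, 7, 2, 6, 0))

Compute c_i = Σ_j M_{ij} v_j with v = (72105, 15825, -17564, 125065, 153278, 6485):
  c_1 = 0*72105 + -2*15825 + 0*-17564 + -1*125065 + 1*153278 + 2*6485 = 9533
  c_2 = 1*72105 + -12*15825 + 0*-17564 + 1*125065 + 0*153278 + 0*6485 = 7270
  c_3 = 0*72105 + 1*15825 + 0*-17564 + 0*125065 + 0*153278 + -1*6485 = 9340
  c_4 = 0*72105 + -5*15825 + 0*-17564 + -2*125065 + 2*153278 + 4*6485 = 3241
  c_5 = 1*72105 + -4*15825 + 0*-17564 + 0*125065 + 0*153278 + 0*6485 = 8805
  c_6 = 0*72105 + -9*15825 + -1*-17564 + 1*125065 + 0*153278 + 0*6485 = 204
Writing each c_i in base p = 11:
  c_1 = 9533 = 7·11^0 + 8·11^1 + 1·11^2 + 7·11^3
  c_2 = 7270 = 10·11^0 + 0·11^1 + 5·11^2 + 5·11^3
  c_3 = 9340 = 1·11^0 + 2·11^1 + 0·11^2 + 7·11^3
  c_4 = 3241 = 7·11^0 + 8·11^1 + 4·11^2 + 2·11^3
  c_5 = 8805 = 5·11^0 + 8·11^1 + 6·11^2 + 6·11^3
  c_6 = 204 = 6·11^0 + 7·11^1 + 1·11^2
Factor λ_0 = (7, 10, 1, 7, 5, 6)
Factor λ_1 = (8, 0, 2, 8, 8, 7)
Factor λ_2 = (1, 5, 0, 4, 6, 1)
Factor λ_3 = (7, 5, 7, 2, 6, 0)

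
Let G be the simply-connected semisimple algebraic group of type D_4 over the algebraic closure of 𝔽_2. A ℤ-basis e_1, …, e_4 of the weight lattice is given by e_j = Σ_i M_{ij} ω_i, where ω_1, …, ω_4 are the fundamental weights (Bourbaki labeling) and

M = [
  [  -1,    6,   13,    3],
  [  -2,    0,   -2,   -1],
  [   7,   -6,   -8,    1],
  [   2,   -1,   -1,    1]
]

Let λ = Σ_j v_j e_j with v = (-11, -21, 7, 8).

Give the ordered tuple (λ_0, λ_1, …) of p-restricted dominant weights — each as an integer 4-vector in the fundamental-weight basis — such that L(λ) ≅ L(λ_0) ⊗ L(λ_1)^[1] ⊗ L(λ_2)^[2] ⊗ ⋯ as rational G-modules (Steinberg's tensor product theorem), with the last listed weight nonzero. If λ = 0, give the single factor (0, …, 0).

Change of basis e → ω: c = M·v where v = (-11, -21, 7, 8):
  c_1 = (-1)·(-11) + (6)·(-21) + 13·7 + 3·8 = 0
  c_2 = (-2)·(-11) + (0)·(-21) + (-2)·(7) + (-1)·(8) = 0
  c_3 = (7)·(-11) + (-6)·(-21) + (-8)·(7) + 1·8 = 1
  c_4 = (2)·(-11) + (-1)·(-21) + (-1)·(7) + 1·8 = 0
p = 2; digits c_i = Σ_j d_{ij}·2^j, 0 ≤ d_{ij} < 2:
  c_1 = 0
  c_2 = 0
  c_3 = 1 = 1·2^0
  c_4 = 0
Factor λ_0 = (0, 0, 1, 0)

((0, 0, 1, 0),)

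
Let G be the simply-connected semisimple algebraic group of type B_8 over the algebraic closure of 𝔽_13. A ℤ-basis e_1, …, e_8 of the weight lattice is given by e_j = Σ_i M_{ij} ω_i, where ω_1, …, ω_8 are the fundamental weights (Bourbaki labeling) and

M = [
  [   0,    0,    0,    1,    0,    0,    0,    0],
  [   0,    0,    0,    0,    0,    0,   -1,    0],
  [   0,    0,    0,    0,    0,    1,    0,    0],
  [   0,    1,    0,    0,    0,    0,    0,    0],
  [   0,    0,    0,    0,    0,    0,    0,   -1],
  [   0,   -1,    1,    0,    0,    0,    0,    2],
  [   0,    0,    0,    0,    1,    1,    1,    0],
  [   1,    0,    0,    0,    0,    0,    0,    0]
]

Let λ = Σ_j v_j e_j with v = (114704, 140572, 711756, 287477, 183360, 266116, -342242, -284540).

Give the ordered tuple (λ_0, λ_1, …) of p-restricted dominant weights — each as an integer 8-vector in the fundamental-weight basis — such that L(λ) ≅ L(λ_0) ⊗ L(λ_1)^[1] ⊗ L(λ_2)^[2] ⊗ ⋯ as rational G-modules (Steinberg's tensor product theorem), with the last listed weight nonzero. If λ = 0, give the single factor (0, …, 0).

((8, 4, 6, 3, 9, 11, 10, 5), (0, 1, 8, 10, 8, 5, 6, 9), (11, 10, 1, 12, 6, 12, 10, 2), (0, 12, 4, 11, 12, 0, 9, 0), (10, 11, 9, 4, 9, 0, 3, 4))

In the fundamental-weight basis, λ has coordinates c = M·v (v = (114704, 140572, 711756, 287477, 183360, 266116, -342242, -284540)):
  c_1 = (0)·(114704) + (0)·(140572) + (0)·(711756) + (1)·(287477) + (0)·(183360) + (0)·(266116) + (0)·(-342242) + (0)·(-284540) = 287477
  c_2 = (0)·(114704) + (0)·(140572) + (0)·(711756) + (0)·(287477) + (0)·(183360) + (0)·(266116) + (-1)·(-342242) + (0)·(-284540) = 342242
  c_3 = (0)·(114704) + (0)·(140572) + (0)·(711756) + (0)·(287477) + (0)·(183360) + (1)·(266116) + (0)·(-342242) + (0)·(-284540) = 266116
  c_4 = (0)·(114704) + (1)·(140572) + (0)·(711756) + (0)·(287477) + (0)·(183360) + (0)·(266116) + (0)·(-342242) + (0)·(-284540) = 140572
  c_5 = (0)·(114704) + (0)·(140572) + (0)·(711756) + (0)·(287477) + (0)·(183360) + (0)·(266116) + (0)·(-342242) + (-1)·(-284540) = 284540
  c_6 = (0)·(114704) + (-1)·(140572) + (1)·(711756) + (0)·(287477) + (0)·(183360) + (0)·(266116) + (0)·(-342242) + (2)·(-284540) = 2104
  c_7 = (0)·(114704) + (0)·(140572) + (0)·(711756) + (0)·(287477) + (1)·(183360) + (1)·(266116) + (1)·(-342242) + (0)·(-284540) = 107234
  c_8 = (1)·(114704) + (0)·(140572) + (0)·(711756) + (0)·(287477) + (0)·(183360) + (0)·(266116) + (0)·(-342242) + (0)·(-284540) = 114704
Base-13 expansion of each c_i:
  c_1 = 287477 = 8·13^0 + 0·13^1 + 11·13^2 + 0·13^3 + 10·13^4
  c_2 = 342242 = 4·13^0 + 1·13^1 + 10·13^2 + 12·13^3 + 11·13^4
  c_3 = 266116 = 6·13^0 + 8·13^1 + 1·13^2 + 4·13^3 + 9·13^4
  c_4 = 140572 = 3·13^0 + 10·13^1 + 12·13^2 + 11·13^3 + 4·13^4
  c_5 = 284540 = 9·13^0 + 8·13^1 + 6·13^2 + 12·13^3 + 9·13^4
  c_6 = 2104 = 11·13^0 + 5·13^1 + 12·13^2
  c_7 = 107234 = 10·13^0 + 6·13^1 + 10·13^2 + 9·13^3 + 3·13^4
  c_8 = 114704 = 5·13^0 + 9·13^1 + 2·13^2 + 0·13^3 + 4·13^4
Factor λ_0 = (8, 4, 6, 3, 9, 11, 10, 5)
Factor λ_1 = (0, 1, 8, 10, 8, 5, 6, 9)
Factor λ_2 = (11, 10, 1, 12, 6, 12, 10, 2)
Factor λ_3 = (0, 12, 4, 11, 12, 0, 9, 0)
Factor λ_4 = (10, 11, 9, 4, 9, 0, 3, 4)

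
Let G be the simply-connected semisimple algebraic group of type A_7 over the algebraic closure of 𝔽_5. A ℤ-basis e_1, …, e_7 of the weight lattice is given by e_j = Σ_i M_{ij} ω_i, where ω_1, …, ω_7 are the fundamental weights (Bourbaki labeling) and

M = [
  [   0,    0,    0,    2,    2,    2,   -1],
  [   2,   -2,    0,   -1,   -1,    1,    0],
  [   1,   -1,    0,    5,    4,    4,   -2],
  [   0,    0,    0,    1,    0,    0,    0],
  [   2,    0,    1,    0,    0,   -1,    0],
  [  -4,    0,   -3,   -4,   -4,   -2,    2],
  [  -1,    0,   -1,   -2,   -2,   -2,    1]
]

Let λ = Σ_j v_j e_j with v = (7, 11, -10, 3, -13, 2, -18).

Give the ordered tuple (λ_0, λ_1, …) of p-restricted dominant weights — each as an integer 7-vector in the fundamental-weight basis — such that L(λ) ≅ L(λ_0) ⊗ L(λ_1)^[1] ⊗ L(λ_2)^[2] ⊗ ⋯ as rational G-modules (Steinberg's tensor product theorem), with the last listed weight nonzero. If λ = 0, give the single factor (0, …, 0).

((2, 4, 3, 3, 2, 2, 1),)

Compute c_i = Σ_j M_{ij} v_j with v = (7, 11, -10, 3, -13, 2, -18):
  c_1 = 0·7 + 0·11 + (0)·(-10) + 2·3 + (2)·(-13) + 2·2 + (-1)·(-18) = 2
  c_2 = 2·7 + (-2)·(11) + (0)·(-10) + (-1)·(3) + (-1)·(-13) + 1·2 + (0)·(-18) = 4
  c_3 = 1·7 + (-1)·(11) + (0)·(-10) + 5·3 + (4)·(-13) + 4·2 + (-2)·(-18) = 3
  c_4 = 0·7 + 0·11 + (0)·(-10) + 1·3 + (0)·(-13) + 0·2 + (0)·(-18) = 3
  c_5 = 2·7 + 0·11 + (1)·(-10) + 0·3 + (0)·(-13) + (-1)·(2) + (0)·(-18) = 2
  c_6 = (-4)·(7) + 0·11 + (-3)·(-10) + (-4)·(3) + (-4)·(-13) + (-2)·(2) + (2)·(-18) = 2
  c_7 = (-1)·(7) + 0·11 + (-1)·(-10) + (-2)·(3) + (-2)·(-13) + (-2)·(2) + (1)·(-18) = 1
Expand coordinatewise in base 5:
  c_1 = 2 = 2·5^0
  c_2 = 4 = 4·5^0
  c_3 = 3 = 3·5^0
  c_4 = 3 = 3·5^0
  c_5 = 2 = 2·5^0
  c_6 = 2 = 2·5^0
  c_7 = 1 = 1·5^0
λ_0 = (2, 4, 3, 3, 2, 2, 1)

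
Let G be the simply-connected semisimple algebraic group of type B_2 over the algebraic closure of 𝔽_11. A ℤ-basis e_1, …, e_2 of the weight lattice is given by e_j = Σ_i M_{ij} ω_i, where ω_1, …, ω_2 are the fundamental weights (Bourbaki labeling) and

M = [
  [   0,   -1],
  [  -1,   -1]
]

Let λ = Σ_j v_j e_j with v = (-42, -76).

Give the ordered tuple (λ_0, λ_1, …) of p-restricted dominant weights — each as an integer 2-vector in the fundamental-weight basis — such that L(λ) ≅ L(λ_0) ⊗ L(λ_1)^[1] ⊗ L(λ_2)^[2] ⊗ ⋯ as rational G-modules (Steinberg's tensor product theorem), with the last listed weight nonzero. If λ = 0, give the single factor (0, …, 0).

((10, 8), (6, 10))

Converting to the ω-basis (c_i = row i of M dotted with v = (-42, -76)):
  c_1 = (0)·(-42) + (-1)·(-76) = 76
  c_2 = (-1)·(-42) + (-1)·(-76) = 118
Expand coordinatewise in base 11:
  c_1 = 76 = 10·11^0 + 6·11^1
  c_2 = 118 = 8·11^0 + 10·11^1
λ_0 = (10, 8)
λ_1 = (6, 10)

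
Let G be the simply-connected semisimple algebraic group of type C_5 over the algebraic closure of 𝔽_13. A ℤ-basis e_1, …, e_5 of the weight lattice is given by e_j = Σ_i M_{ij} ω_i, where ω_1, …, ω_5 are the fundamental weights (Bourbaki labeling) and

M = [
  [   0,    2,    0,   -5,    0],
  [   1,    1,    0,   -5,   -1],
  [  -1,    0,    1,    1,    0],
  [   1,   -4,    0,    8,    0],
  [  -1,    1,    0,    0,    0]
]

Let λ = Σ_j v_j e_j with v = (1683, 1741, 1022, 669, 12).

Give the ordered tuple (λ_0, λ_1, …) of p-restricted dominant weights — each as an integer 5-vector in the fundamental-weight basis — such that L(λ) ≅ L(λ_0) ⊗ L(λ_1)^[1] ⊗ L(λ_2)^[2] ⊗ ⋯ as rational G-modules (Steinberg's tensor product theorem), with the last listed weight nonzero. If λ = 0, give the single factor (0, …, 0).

((7, 2, 8, 6, 6), (10, 5, 0, 5, 4))

ω-coordinates c = M·v, v = (1683, 1741, 1022, 669, 12):
  c_1 = (0)·(1683) + (2)·(1741) + (0)·(1022) + (-5)·(669) + (0)·(12) = 137
  c_2 = (1)·(1683) + (1)·(1741) + (0)·(1022) + (-5)·(669) + (-1)·(12) = 67
  c_3 = (-1)·(1683) + (0)·(1741) + (1)·(1022) + (1)·(669) + (0)·(12) = 8
  c_4 = (1)·(1683) + (-4)·(1741) + (0)·(1022) + (8)·(669) + (0)·(12) = 71
  c_5 = (-1)·(1683) + (1)·(1741) + (0)·(1022) + (0)·(669) + (0)·(12) = 58
Base-13 expansion of each c_i:
  c_1 = 137 = 7·13^0 + 10·13^1
  c_2 = 67 = 2·13^0 + 5·13^1
  c_3 = 8 = 8·13^0
  c_4 = 71 = 6·13^0 + 5·13^1
  c_5 = 58 = 6·13^0 + 4·13^1
Factor λ_0 = (7, 2, 8, 6, 6)
Factor λ_1 = (10, 5, 0, 5, 4)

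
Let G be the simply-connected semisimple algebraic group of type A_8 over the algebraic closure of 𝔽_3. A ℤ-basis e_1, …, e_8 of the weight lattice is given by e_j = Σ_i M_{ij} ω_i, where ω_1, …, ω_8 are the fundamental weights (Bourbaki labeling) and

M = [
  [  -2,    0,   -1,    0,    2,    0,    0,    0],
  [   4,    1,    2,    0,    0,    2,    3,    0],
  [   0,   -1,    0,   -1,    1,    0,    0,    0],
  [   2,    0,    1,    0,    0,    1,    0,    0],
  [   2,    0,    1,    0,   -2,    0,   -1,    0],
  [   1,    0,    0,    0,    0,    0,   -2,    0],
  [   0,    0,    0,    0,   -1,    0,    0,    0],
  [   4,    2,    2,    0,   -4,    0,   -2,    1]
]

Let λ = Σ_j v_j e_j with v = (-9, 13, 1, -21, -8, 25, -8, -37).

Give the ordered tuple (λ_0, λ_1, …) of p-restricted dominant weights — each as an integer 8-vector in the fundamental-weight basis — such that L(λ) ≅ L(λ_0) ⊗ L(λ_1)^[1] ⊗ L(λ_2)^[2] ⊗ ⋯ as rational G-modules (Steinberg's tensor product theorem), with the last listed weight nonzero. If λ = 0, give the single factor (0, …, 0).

((1, 2, 0, 2, 1, 1, 2, 0), (0, 1, 0, 2, 2, 2, 2, 1))

Converting to the ω-basis (c_i = row i of M dotted with v = (-9, 13, 1, -21, -8, 25, -8, -37)):
  c_1 = -2*-9 + 0*13 + -1*1 + 0*-21 + 2*-8 + 0*25 + 0*-8 + 0*-37 = 1
  c_2 = 4*-9 + 1*13 + 2*1 + 0*-21 + 0*-8 + 2*25 + 3*-8 + 0*-37 = 5
  c_3 = 0*-9 + -1*13 + 0*1 + -1*-21 + 1*-8 + 0*25 + 0*-8 + 0*-37 = 0
  c_4 = 2*-9 + 0*13 + 1*1 + 0*-21 + 0*-8 + 1*25 + 0*-8 + 0*-37 = 8
  c_5 = 2*-9 + 0*13 + 1*1 + 0*-21 + -2*-8 + 0*25 + -1*-8 + 0*-37 = 7
  c_6 = 1*-9 + 0*13 + 0*1 + 0*-21 + 0*-8 + 0*25 + -2*-8 + 0*-37 = 7
  c_7 = 0*-9 + 0*13 + 0*1 + 0*-21 + -1*-8 + 0*25 + 0*-8 + 0*-37 = 8
  c_8 = 4*-9 + 2*13 + 2*1 + 0*-21 + -4*-8 + 0*25 + -2*-8 + 1*-37 = 3
Base-3 expansion of each c_i:
  c_1 = 1 = 1·3^0
  c_2 = 5 = 2·3^0 + 1·3^1
  c_3 = 0
  c_4 = 8 = 2·3^0 + 2·3^1
  c_5 = 7 = 1·3^0 + 2·3^1
  c_6 = 7 = 1·3^0 + 2·3^1
  c_7 = 8 = 2·3^0 + 2·3^1
  c_8 = 3 = 0·3^0 + 1·3^1
Factor λ_0 = (1, 2, 0, 2, 1, 1, 2, 0)
Factor λ_1 = (0, 1, 0, 2, 2, 2, 2, 1)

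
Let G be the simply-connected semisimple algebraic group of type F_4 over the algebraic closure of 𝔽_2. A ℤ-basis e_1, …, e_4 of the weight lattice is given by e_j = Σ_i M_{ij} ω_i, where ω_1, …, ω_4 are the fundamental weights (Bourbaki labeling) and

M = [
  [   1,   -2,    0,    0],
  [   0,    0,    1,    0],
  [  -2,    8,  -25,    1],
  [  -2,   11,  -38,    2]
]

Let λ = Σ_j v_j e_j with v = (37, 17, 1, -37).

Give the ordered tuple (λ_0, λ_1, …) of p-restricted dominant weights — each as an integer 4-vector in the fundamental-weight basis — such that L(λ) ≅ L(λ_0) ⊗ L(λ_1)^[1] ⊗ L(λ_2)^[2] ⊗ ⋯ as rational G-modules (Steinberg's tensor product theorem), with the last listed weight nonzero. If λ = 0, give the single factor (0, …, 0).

Compute c_i = Σ_j M_{ij} v_j with v = (37, 17, 1, -37):
  c_1 = 1*37 + -2*17 + 0*1 + 0*-37 = 3
  c_2 = 0*37 + 0*17 + 1*1 + 0*-37 = 1
  c_3 = -2*37 + 8*17 + -25*1 + 1*-37 = 0
  c_4 = -2*37 + 11*17 + -38*1 + 2*-37 = 1
Base-2 expansion of each c_i:
  c_1 = 3 = 1·2^0 + 1·2^1
  c_2 = 1 = 1·2^0
  c_3 = 0
  c_4 = 1 = 1·2^0
λ_0 = (1, 1, 0, 1)
λ_1 = (1, 0, 0, 0)

((1, 1, 0, 1), (1, 0, 0, 0))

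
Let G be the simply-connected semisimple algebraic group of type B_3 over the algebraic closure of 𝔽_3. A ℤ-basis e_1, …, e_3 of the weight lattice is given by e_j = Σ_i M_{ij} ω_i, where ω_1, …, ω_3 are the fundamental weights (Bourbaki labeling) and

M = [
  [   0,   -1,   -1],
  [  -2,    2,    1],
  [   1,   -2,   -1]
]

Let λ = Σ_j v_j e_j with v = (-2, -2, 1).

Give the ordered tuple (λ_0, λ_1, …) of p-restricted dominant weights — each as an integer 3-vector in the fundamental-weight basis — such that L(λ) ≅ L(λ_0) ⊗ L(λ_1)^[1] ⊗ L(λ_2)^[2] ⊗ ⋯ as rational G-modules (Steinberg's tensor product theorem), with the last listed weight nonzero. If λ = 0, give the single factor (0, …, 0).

((1, 1, 1),)

ω-coordinates c = M·v, v = (-2, -2, 1):
  c_1 = (0)·(-2) + (-1)·(-2) + (-1)·(1) = 1
  c_2 = (-2)·(-2) + (2)·(-2) + 1·1 = 1
  c_3 = (1)·(-2) + (-2)·(-2) + (-1)·(1) = 1
Writing each c_i in base p = 3:
  c_1 = 1 = 1·3^0
  c_2 = 1 = 1·3^0
  c_3 = 1 = 1·3^0
Factor λ_0 = (1, 1, 1)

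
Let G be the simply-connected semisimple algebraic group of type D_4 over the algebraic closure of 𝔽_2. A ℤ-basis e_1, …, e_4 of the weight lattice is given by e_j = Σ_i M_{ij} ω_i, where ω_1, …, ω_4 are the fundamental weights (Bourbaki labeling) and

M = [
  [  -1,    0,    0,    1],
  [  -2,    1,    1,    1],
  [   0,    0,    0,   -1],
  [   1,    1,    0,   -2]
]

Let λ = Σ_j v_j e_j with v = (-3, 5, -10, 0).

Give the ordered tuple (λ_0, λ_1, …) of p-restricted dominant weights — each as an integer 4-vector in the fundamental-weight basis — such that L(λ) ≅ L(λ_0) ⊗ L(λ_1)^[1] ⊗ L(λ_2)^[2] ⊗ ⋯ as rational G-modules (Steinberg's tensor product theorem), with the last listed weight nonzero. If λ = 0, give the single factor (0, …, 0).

((1, 1, 0, 0), (1, 0, 0, 1))

Compute c_i = Σ_j M_{ij} v_j with v = (-3, 5, -10, 0):
  c_1 = -1*-3 + 0*5 + 0*-10 + 1*0 = 3
  c_2 = -2*-3 + 1*5 + 1*-10 + 1*0 = 1
  c_3 = 0*-3 + 0*5 + 0*-10 + -1*0 = 0
  c_4 = 1*-3 + 1*5 + 0*-10 + -2*0 = 2
Writing each c_i in base p = 2:
  c_1 = 3 = 1·2^0 + 1·2^1
  c_2 = 1 = 1·2^0
  c_3 = 0
  c_4 = 2 = 0·2^0 + 1·2^1
λ_0 = (1, 1, 0, 0)
λ_1 = (1, 0, 0, 1)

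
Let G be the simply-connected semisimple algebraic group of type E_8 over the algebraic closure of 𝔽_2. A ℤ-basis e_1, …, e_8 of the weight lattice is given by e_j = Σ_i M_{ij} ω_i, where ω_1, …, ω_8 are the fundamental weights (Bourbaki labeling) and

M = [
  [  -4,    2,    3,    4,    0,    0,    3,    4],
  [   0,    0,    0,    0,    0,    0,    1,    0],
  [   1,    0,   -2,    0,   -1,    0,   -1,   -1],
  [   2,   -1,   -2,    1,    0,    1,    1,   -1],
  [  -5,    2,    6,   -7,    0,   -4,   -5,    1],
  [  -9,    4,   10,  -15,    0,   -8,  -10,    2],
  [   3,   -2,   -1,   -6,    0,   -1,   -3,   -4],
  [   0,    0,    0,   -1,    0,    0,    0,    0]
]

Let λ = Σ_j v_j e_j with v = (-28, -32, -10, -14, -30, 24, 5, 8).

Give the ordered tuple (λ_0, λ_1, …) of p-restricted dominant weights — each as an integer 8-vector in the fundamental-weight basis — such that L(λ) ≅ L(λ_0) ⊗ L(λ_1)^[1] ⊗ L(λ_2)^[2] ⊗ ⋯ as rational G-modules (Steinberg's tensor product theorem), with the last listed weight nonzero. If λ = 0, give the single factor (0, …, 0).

((1, 1, 1, 1, 1, 0, 1, 0), (0, 0, 0, 1, 0, 0, 1, 1), (0, 1, 0, 0, 0, 0, 0, 1), (1, 0, 1, 0, 0, 1, 0, 1))

Change of basis e → ω: c = M·v where v = (-28, -32, -10, -14, -30, 24, 5, 8):
  c_1 = (-4)·(-28) + (2)·(-32) + (3)·(-10) + (4)·(-14) + (0)·(-30) + (0)·(24) + (3)·(5) + (4)·(8) = 9
  c_2 = (0)·(-28) + (0)·(-32) + (0)·(-10) + (0)·(-14) + (0)·(-30) + (0)·(24) + (1)·(5) + (0)·(8) = 5
  c_3 = (1)·(-28) + (0)·(-32) + (-2)·(-10) + (0)·(-14) + (-1)·(-30) + (0)·(24) + (-1)·(5) + (-1)·(8) = 9
  c_4 = (2)·(-28) + (-1)·(-32) + (-2)·(-10) + (1)·(-14) + (0)·(-30) + (1)·(24) + (1)·(5) + (-1)·(8) = 3
  c_5 = (-5)·(-28) + (2)·(-32) + (6)·(-10) + (-7)·(-14) + (0)·(-30) + (-4)·(24) + (-5)·(5) + (1)·(8) = 1
  c_6 = (-9)·(-28) + (4)·(-32) + (10)·(-10) + (-15)·(-14) + (0)·(-30) + (-8)·(24) + (-10)·(5) + (2)·(8) = 8
  c_7 = (3)·(-28) + (-2)·(-32) + (-1)·(-10) + (-6)·(-14) + (0)·(-30) + (-1)·(24) + (-3)·(5) + (-4)·(8) = 3
  c_8 = (0)·(-28) + (0)·(-32) + (0)·(-10) + (-1)·(-14) + (0)·(-30) + (0)·(24) + (0)·(5) + (0)·(8) = 14
Base-2 expansion of each c_i:
  c_1 = 9 = 1·2^0 + 0·2^1 + 0·2^2 + 1·2^3
  c_2 = 5 = 1·2^0 + 0·2^1 + 1·2^2
  c_3 = 9 = 1·2^0 + 0·2^1 + 0·2^2 + 1·2^3
  c_4 = 3 = 1·2^0 + 1·2^1
  c_5 = 1 = 1·2^0
  c_6 = 8 = 0·2^0 + 0·2^1 + 0·2^2 + 1·2^3
  c_7 = 3 = 1·2^0 + 1·2^1
  c_8 = 14 = 0·2^0 + 1·2^1 + 1·2^2 + 1·2^3
λ_0 = (1, 1, 1, 1, 1, 0, 1, 0)
λ_1 = (0, 0, 0, 1, 0, 0, 1, 1)
λ_2 = (0, 1, 0, 0, 0, 0, 0, 1)
λ_3 = (1, 0, 1, 0, 0, 1, 0, 1)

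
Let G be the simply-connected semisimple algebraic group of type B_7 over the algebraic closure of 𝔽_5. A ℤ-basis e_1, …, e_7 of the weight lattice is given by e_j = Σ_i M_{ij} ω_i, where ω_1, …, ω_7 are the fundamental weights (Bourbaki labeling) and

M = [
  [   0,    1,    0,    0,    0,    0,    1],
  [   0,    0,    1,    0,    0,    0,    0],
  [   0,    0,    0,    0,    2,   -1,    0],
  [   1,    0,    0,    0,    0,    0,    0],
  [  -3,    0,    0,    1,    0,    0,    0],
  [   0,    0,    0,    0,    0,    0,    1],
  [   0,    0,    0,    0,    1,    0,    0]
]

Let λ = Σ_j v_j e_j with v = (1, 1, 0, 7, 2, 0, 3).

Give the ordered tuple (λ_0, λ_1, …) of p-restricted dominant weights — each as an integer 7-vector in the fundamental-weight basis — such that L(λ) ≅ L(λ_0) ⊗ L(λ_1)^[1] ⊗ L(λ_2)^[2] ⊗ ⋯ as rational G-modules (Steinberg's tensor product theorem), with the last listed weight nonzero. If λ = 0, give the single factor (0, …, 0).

((4, 0, 4, 1, 4, 3, 2),)

In the fundamental-weight basis, λ has coordinates c = M·v (v = (1, 1, 0, 7, 2, 0, 3)):
  c_1 = 0*1 + 1*1 + 0*0 + 0*7 + 0*2 + 0*0 + 1*3 = 4
  c_2 = 0*1 + 0*1 + 1*0 + 0*7 + 0*2 + 0*0 + 0*3 = 0
  c_3 = 0*1 + 0*1 + 0*0 + 0*7 + 2*2 + -1*0 + 0*3 = 4
  c_4 = 1*1 + 0*1 + 0*0 + 0*7 + 0*2 + 0*0 + 0*3 = 1
  c_5 = -3*1 + 0*1 + 0*0 + 1*7 + 0*2 + 0*0 + 0*3 = 4
  c_6 = 0*1 + 0*1 + 0*0 + 0*7 + 0*2 + 0*0 + 1*3 = 3
  c_7 = 0*1 + 0*1 + 0*0 + 0*7 + 1*2 + 0*0 + 0*3 = 2
Expand coordinatewise in base 5:
  c_1 = 4 = 4·5^0
  c_2 = 0
  c_3 = 4 = 4·5^0
  c_4 = 1 = 1·5^0
  c_5 = 4 = 4·5^0
  c_6 = 3 = 3·5^0
  c_7 = 2 = 2·5^0
p-restricted factor λ_0 = (4, 0, 4, 1, 4, 3, 2)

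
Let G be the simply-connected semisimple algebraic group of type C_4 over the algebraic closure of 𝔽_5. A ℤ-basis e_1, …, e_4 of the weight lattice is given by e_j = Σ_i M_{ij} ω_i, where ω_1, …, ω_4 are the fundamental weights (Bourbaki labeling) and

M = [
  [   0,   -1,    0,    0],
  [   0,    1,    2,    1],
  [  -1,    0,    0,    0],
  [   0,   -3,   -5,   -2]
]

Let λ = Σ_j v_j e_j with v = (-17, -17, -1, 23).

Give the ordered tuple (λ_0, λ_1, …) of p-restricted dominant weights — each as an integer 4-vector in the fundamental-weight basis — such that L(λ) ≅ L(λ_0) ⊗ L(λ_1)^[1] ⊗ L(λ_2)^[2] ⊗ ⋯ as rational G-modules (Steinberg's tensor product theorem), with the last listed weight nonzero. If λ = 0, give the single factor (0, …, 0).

((2, 4, 2, 0), (3, 0, 3, 2))

Compute c_i = Σ_j M_{ij} v_j with v = (-17, -17, -1, 23):
  c_1 = 0*-17 + -1*-17 + 0*-1 + 0*23 = 17
  c_2 = 0*-17 + 1*-17 + 2*-1 + 1*23 = 4
  c_3 = -1*-17 + 0*-17 + 0*-1 + 0*23 = 17
  c_4 = 0*-17 + -3*-17 + -5*-1 + -2*23 = 10
Expand coordinatewise in base 5:
  c_1 = 17 = 2·5^0 + 3·5^1
  c_2 = 4 = 4·5^0
  c_3 = 17 = 2·5^0 + 3·5^1
  c_4 = 10 = 0·5^0 + 2·5^1
λ_0 = (2, 4, 2, 0)
λ_1 = (3, 0, 3, 2)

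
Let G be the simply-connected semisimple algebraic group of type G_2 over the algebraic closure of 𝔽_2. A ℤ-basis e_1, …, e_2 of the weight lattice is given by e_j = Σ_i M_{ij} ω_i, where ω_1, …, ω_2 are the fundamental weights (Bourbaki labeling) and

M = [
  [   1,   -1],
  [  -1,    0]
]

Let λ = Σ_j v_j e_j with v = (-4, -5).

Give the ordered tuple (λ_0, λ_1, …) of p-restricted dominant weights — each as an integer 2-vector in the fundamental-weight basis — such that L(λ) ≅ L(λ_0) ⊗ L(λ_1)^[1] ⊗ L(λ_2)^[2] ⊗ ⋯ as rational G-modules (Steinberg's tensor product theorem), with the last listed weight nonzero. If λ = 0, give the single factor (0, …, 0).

((1, 0), (0, 0), (0, 1))

Change of basis e → ω: c = M·v where v = (-4, -5):
  c_1 = (1)·(-4) + (-1)·(-5) = 1
  c_2 = (-1)·(-4) + (0)·(-5) = 4
p = 2; digits c_i = Σ_j d_{ij}·2^j, 0 ≤ d_{ij} < 2:
  c_1 = 1 = 1·2^0
  c_2 = 4 = 0·2^0 + 0·2^1 + 1·2^2
p-restricted factor λ_0 = (1, 0)
p-restricted factor λ_1 = (0, 0)
p-restricted factor λ_2 = (0, 1)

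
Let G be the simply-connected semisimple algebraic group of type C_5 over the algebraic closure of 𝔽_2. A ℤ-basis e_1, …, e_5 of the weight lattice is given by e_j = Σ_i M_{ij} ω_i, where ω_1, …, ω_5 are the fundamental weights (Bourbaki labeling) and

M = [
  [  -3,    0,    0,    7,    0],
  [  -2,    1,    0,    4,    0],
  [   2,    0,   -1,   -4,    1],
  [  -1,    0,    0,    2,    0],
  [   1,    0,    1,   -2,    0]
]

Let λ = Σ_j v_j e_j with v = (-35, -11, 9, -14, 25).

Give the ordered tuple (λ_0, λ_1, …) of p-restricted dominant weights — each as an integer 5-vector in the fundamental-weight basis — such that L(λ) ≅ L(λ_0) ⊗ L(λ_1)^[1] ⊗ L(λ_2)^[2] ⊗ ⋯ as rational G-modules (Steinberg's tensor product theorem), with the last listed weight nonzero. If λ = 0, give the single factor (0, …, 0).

Compute c_i = Σ_j M_{ij} v_j with v = (-35, -11, 9, -14, 25):
  c_1 = (-3)·(-35) + (0)·(-11) + 0·9 + (7)·(-14) + 0·25 = 7
  c_2 = (-2)·(-35) + (1)·(-11) + 0·9 + (4)·(-14) + 0·25 = 3
  c_3 = (2)·(-35) + (0)·(-11) + (-1)·(9) + (-4)·(-14) + 1·25 = 2
  c_4 = (-1)·(-35) + (0)·(-11) + 0·9 + (2)·(-14) + 0·25 = 7
  c_5 = (1)·(-35) + (0)·(-11) + 1·9 + (-2)·(-14) + 0·25 = 2
Writing each c_i in base p = 2:
  c_1 = 7 = 1·2^0 + 1·2^1 + 1·2^2
  c_2 = 3 = 1·2^0 + 1·2^1
  c_3 = 2 = 0·2^0 + 1·2^1
  c_4 = 7 = 1·2^0 + 1·2^1 + 1·2^2
  c_5 = 2 = 0·2^0 + 1·2^1
Factor λ_0 = (1, 1, 0, 1, 0)
Factor λ_1 = (1, 1, 1, 1, 1)
Factor λ_2 = (1, 0, 0, 1, 0)

((1, 1, 0, 1, 0), (1, 1, 1, 1, 1), (1, 0, 0, 1, 0))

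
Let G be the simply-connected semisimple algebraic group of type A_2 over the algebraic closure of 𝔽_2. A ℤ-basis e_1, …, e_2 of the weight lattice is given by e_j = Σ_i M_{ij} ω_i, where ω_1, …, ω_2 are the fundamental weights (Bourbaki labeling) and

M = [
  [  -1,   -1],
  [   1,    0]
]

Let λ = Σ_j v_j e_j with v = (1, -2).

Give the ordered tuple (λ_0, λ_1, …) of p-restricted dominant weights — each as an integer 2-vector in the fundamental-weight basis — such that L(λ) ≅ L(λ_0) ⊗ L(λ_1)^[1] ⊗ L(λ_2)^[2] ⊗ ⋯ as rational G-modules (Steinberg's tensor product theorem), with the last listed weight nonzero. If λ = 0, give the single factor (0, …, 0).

((1, 1),)

Change of basis e → ω: c = M·v where v = (1, -2):
  c_1 = (-1)·(1) + (-1)·(-2) = 1
  c_2 = 1·1 + (0)·(-2) = 1
Writing each c_i in base p = 2:
  c_1 = 1 = 1·2^0
  c_2 = 1 = 1·2^0
λ_0 = (1, 1)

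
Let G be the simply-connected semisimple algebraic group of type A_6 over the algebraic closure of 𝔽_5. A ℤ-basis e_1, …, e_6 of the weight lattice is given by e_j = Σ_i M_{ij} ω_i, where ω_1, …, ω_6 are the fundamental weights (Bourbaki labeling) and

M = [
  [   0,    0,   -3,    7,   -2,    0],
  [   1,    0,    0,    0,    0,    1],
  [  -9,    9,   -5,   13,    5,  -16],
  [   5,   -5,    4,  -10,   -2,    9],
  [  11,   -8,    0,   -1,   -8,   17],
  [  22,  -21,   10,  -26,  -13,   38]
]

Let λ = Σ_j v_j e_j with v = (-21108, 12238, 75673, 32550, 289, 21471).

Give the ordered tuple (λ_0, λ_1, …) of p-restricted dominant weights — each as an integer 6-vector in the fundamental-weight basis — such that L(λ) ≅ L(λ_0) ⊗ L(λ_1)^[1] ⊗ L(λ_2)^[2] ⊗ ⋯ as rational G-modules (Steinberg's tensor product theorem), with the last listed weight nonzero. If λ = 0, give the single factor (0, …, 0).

((3, 3, 3, 3, 3, 2), (0, 2, 1, 4, 0, 4), (0, 4, 2, 4, 2, 2), (2, 2, 2, 4, 0, 4), (0, 0, 4, 4, 0, 1))

Compute c_i = Σ_j M_{ij} v_j with v = (-21108, 12238, 75673, 32550, 289, 21471):
  c_1 = 0*-21108 + 0*12238 + -3*75673 + 7*32550 + -2*289 + 0*21471 = 253
  c_2 = 1*-21108 + 0*12238 + 0*75673 + 0*32550 + 0*289 + 1*21471 = 363
  c_3 = -9*-21108 + 9*12238 + -5*75673 + 13*32550 + 5*289 + -16*21471 = 2808
  c_4 = 5*-21108 + -5*12238 + 4*75673 + -10*32550 + -2*289 + 9*21471 = 3123
  c_5 = 11*-21108 + -8*12238 + 0*75673 + -1*32550 + -8*289 + 17*21471 = 53
  c_6 = 22*-21108 + -21*12238 + 10*75673 + -26*32550 + -13*289 + 38*21471 = 1197
Expand coordinatewise in base 5:
  c_1 = 253 = 3·5^0 + 0·5^1 + 0·5^2 + 2·5^3
  c_2 = 363 = 3·5^0 + 2·5^1 + 4·5^2 + 2·5^3
  c_3 = 2808 = 3·5^0 + 1·5^1 + 2·5^2 + 2·5^3 + 4·5^4
  c_4 = 3123 = 3·5^0 + 4·5^1 + 4·5^2 + 4·5^3 + 4·5^4
  c_5 = 53 = 3·5^0 + 0·5^1 + 2·5^2
  c_6 = 1197 = 2·5^0 + 4·5^1 + 2·5^2 + 4·5^3 + 1·5^4
p-restricted factor λ_0 = (3, 3, 3, 3, 3, 2)
p-restricted factor λ_1 = (0, 2, 1, 4, 0, 4)
p-restricted factor λ_2 = (0, 4, 2, 4, 2, 2)
p-restricted factor λ_3 = (2, 2, 2, 4, 0, 4)
p-restricted factor λ_4 = (0, 0, 4, 4, 0, 1)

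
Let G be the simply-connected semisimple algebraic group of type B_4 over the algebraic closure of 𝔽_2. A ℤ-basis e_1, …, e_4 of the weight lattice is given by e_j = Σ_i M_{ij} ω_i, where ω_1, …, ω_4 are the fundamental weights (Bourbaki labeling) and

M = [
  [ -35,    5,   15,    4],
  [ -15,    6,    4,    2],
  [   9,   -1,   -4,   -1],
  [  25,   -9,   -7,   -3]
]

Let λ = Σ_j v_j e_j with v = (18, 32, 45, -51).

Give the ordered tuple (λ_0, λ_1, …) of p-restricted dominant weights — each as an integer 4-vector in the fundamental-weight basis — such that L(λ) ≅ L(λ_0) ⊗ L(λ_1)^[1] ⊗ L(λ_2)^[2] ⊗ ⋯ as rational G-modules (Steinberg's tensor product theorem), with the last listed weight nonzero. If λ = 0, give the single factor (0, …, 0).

In the fundamental-weight basis, λ has coordinates c = M·v (v = (18, 32, 45, -51)):
  c_1 = (-35)·(18) + (5)·(32) + (15)·(45) + (4)·(-51) = 1
  c_2 = (-15)·(18) + (6)·(32) + (4)·(45) + (2)·(-51) = 0
  c_3 = (9)·(18) + (-1)·(32) + (-4)·(45) + (-1)·(-51) = 1
  c_4 = (25)·(18) + (-9)·(32) + (-7)·(45) + (-3)·(-51) = 0
Writing each c_i in base p = 2:
  c_1 = 1 = 1·2^0
  c_2 = 0
  c_3 = 1 = 1·2^0
  c_4 = 0
λ_0 = (1, 0, 1, 0)

((1, 0, 1, 0),)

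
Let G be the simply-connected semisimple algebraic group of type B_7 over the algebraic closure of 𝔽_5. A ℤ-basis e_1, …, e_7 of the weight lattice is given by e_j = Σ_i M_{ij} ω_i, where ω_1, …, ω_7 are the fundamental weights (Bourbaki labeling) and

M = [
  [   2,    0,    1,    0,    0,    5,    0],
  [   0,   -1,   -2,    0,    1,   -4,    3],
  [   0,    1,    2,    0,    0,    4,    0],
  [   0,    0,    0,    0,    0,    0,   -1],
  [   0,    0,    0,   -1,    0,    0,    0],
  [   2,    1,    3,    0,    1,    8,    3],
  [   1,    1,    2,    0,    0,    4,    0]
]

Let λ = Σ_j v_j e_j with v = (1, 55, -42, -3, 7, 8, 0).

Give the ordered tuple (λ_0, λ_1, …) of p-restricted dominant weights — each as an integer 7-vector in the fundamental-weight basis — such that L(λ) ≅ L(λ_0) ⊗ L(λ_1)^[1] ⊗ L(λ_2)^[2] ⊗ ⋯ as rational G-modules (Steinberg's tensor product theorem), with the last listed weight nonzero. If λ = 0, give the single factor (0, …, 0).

((0, 4, 3, 0, 3, 2, 4),)

Converting to the ω-basis (c_i = row i of M dotted with v = (1, 55, -42, -3, 7, 8, 0)):
  c_1 = 2*1 + 0*55 + 1*-42 + 0*-3 + 0*7 + 5*8 + 0*0 = 0
  c_2 = 0*1 + -1*55 + -2*-42 + 0*-3 + 1*7 + -4*8 + 3*0 = 4
  c_3 = 0*1 + 1*55 + 2*-42 + 0*-3 + 0*7 + 4*8 + 0*0 = 3
  c_4 = 0*1 + 0*55 + 0*-42 + 0*-3 + 0*7 + 0*8 + -1*0 = 0
  c_5 = 0*1 + 0*55 + 0*-42 + -1*-3 + 0*7 + 0*8 + 0*0 = 3
  c_6 = 2*1 + 1*55 + 3*-42 + 0*-3 + 1*7 + 8*8 + 3*0 = 2
  c_7 = 1*1 + 1*55 + 2*-42 + 0*-3 + 0*7 + 4*8 + 0*0 = 4
p = 5; digits c_i = Σ_j d_{ij}·5^j, 0 ≤ d_{ij} < 5:
  c_1 = 0
  c_2 = 4 = 4·5^0
  c_3 = 3 = 3·5^0
  c_4 = 0
  c_5 = 3 = 3·5^0
  c_6 = 2 = 2·5^0
  c_7 = 4 = 4·5^0
p-restricted factor λ_0 = (0, 4, 3, 0, 3, 2, 4)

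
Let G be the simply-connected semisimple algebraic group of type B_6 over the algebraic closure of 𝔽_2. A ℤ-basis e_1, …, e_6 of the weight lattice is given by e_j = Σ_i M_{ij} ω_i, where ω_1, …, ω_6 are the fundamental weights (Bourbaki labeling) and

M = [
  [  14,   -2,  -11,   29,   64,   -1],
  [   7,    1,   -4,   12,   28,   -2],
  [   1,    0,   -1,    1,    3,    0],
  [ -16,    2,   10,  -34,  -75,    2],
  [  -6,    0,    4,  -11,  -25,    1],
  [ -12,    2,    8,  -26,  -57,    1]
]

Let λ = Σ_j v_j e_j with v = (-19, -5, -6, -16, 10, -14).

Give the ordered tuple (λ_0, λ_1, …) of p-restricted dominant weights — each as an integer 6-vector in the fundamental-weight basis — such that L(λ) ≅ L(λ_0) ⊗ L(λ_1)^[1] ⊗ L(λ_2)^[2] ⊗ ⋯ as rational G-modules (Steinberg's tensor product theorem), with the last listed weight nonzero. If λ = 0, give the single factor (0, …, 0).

Compute c_i = Σ_j M_{ij} v_j with v = (-19, -5, -6, -16, 10, -14):
  c_1 = 14*-19 + -2*-5 + -11*-6 + 29*-16 + 64*10 + -1*-14 = 0
  c_2 = 7*-19 + 1*-5 + -4*-6 + 12*-16 + 28*10 + -2*-14 = 2
  c_3 = 1*-19 + 0*-5 + -1*-6 + 1*-16 + 3*10 + 0*-14 = 1
  c_4 = -16*-19 + 2*-5 + 10*-6 + -34*-16 + -75*10 + 2*-14 = 0
  c_5 = -6*-19 + 0*-5 + 4*-6 + -11*-16 + -25*10 + 1*-14 = 2
  c_6 = -12*-19 + 2*-5 + 8*-6 + -26*-16 + -57*10 + 1*-14 = 2
p = 2; digits c_i = Σ_j d_{ij}·2^j, 0 ≤ d_{ij} < 2:
  c_1 = 0
  c_2 = 2 = 0·2^0 + 1·2^1
  c_3 = 1 = 1·2^0
  c_4 = 0
  c_5 = 2 = 0·2^0 + 1·2^1
  c_6 = 2 = 0·2^0 + 1·2^1
p-restricted factor λ_0 = (0, 0, 1, 0, 0, 0)
p-restricted factor λ_1 = (0, 1, 0, 0, 1, 1)

((0, 0, 1, 0, 0, 0), (0, 1, 0, 0, 1, 1))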